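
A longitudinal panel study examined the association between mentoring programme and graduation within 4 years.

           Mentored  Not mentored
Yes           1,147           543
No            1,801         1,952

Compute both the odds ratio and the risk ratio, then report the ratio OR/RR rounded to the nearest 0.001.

Reading the table with exposure as columns: a = 1147 (Mentored, case), b = 1801 (Mentored, non-case), c = 543 (Not mentored, case), d = 1952.
OR = (1147·1952)/(1801·543) = 2238944/977943 = 2.28944
Risk in exposed = 1147/2948 = 0.38908; risk in unexposed = 543/2495 = 0.21764; RR = 1.78775
OR/RR = 2.28944 / 1.78775 = 1.28063
The outcome is not rare, so the OR lies further from 1 than the RR.

1.281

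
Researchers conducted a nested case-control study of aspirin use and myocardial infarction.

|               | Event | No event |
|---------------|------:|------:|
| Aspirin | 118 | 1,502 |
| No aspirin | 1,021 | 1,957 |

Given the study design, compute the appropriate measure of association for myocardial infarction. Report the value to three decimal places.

0.151

Cells: a = 118, b = 1502, c = 1021, d = 1957.
This is a nested case-control study: participants were sampled on outcome status, so risks in the source population cannot be estimated directly — relative risk is not valid here. The odds ratio is the appropriate measure.
OR = (a·d)/(b·c) = (118 × 1957) / (1502 × 1021) = 230926 / 1533542 = 0.15058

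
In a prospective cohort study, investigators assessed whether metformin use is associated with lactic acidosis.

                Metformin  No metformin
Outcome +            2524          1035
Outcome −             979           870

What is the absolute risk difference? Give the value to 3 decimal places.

Reading the table with exposure as columns: a = 2524 (Metformin, case), b = 979 (Metformin, non-case), c = 1035 (No metformin, case), d = 870.
Risk in exposed = 2524/3503 = 0.720525; risk in unexposed = 1035/1905 = 0.543307.
Risk difference = 0.720525 − 0.543307 = 0.177218

0.177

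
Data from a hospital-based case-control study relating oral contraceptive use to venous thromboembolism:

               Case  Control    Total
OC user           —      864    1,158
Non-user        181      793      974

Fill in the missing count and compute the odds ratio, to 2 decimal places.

1.49

The missing cell is in the exposed row: 1158 − 864 = 294.
So a = 294, b = 864, c = 181, d = 793.
OR = (a·d)/(b·c) = (294 × 793) / (864 × 181) = 233142 / 156384 = 1.49083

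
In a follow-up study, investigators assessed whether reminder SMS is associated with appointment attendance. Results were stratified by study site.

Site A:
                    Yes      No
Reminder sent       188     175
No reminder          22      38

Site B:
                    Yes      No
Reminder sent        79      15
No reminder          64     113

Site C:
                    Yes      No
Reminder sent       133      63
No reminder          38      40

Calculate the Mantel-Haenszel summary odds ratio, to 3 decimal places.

3.239

OR_MH = Σ(aᵢdᵢ/nᵢ) / Σ(bᵢcᵢ/nᵢ), where nᵢ is the stratum total.
Stratum 1 (Site A): n = 423; a·d/n = 188·38/423 = 16.8889; b·c/n = 175·22/423 = 9.1017
Stratum 2 (Site B): n = 271; a·d/n = 79·113/271 = 32.9410; b·c/n = 15·64/271 = 3.5424
Stratum 3 (Site C): n = 274; a·d/n = 133·40/274 = 19.4161; b·c/n = 63·38/274 = 8.7372
OR_MH = (16.8889 + 32.9410 + 19.4161) / (9.1017 + 3.5424 + 8.7372) = 69.2459 / 21.3813 = 3.23862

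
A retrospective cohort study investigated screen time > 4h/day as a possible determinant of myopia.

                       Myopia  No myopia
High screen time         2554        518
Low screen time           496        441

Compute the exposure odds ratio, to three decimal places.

4.384

Cells: a = 2554, b = 518, c = 496, d = 441.
OR = (a·d)/(b·c) = (2554 × 441) / (518 × 496) = 1126314 / 256928 = 4.38377
The odds of myopia are about 4.38 times as high in the high screen time group.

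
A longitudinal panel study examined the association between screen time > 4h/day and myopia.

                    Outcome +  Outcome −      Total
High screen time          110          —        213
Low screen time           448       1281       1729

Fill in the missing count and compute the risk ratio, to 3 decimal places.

1.993

The missing cell is in the exposed row: 213 − 110 = 103.
So a = 110, b = 103, c = 448, d = 1281.
RR = [a/(a+b)] / [c/(c+d)] = (110/213) / (448/1729) = 0.51643/0.25911 = 1.99310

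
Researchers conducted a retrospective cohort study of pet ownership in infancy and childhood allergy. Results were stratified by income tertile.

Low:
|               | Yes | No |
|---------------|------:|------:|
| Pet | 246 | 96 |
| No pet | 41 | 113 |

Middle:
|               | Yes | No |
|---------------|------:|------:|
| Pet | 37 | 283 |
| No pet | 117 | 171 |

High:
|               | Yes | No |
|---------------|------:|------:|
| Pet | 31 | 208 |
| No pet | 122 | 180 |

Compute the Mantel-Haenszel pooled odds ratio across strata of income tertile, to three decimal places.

0.702

OR_MH = Σ(aᵢdᵢ/nᵢ) / Σ(bᵢcᵢ/nᵢ), where nᵢ is the stratum total.
Stratum 1 (Low): n = 496; a·d/n = 246·113/496 = 56.0444; b·c/n = 96·41/496 = 7.9355
Stratum 2 (Middle): n = 608; a·d/n = 37·171/608 = 10.4062; b·c/n = 283·117/608 = 54.4589
Stratum 3 (High): n = 541; a·d/n = 31·180/541 = 10.3142; b·c/n = 208·122/541 = 46.9057
OR_MH = (56.0444 + 10.4062 + 10.3142) / (7.9355 + 54.4589 + 46.9057) = 76.7648 / 109.3001 = 0.70233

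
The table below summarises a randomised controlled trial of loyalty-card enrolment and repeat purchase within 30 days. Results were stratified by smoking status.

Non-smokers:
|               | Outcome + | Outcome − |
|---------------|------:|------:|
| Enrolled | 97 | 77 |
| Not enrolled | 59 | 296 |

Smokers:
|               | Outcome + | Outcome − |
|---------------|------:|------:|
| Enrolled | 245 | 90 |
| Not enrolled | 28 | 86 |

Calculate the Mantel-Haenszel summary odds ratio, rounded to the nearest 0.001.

7.127

OR_MH = Σ(aᵢdᵢ/nᵢ) / Σ(bᵢcᵢ/nᵢ), where nᵢ is the stratum total.
Stratum 1 (Non-smokers): n = 529; a·d/n = 97·296/529 = 54.2760; b·c/n = 77·59/529 = 8.5879
Stratum 2 (Smokers): n = 449; a·d/n = 245·86/449 = 46.9265; b·c/n = 90·28/449 = 5.6125
OR_MH = (54.2760 + 46.9265) / (8.5879 + 5.6125) = 101.2025 / 14.2004 = 7.12675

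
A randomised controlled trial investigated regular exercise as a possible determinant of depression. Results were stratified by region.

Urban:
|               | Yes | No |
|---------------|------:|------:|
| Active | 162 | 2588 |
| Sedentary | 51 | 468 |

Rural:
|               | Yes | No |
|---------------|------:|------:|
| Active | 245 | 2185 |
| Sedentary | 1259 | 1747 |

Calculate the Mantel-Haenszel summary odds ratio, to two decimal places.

0.19

OR_MH = Σ(aᵢdᵢ/nᵢ) / Σ(bᵢcᵢ/nᵢ), where nᵢ is the stratum total.
Stratum 1 (Urban): n = 3269; a·d/n = 162·468/3269 = 23.1924; b·c/n = 2588·51/3269 = 40.3757
Stratum 2 (Rural): n = 5436; a·d/n = 245·1747/5436 = 78.7371; b·c/n = 2185·1259/5436 = 506.0550
OR_MH = (23.1924 + 78.7371) / (40.3757 + 506.0550) = 101.9295 / 546.4307 = 0.18654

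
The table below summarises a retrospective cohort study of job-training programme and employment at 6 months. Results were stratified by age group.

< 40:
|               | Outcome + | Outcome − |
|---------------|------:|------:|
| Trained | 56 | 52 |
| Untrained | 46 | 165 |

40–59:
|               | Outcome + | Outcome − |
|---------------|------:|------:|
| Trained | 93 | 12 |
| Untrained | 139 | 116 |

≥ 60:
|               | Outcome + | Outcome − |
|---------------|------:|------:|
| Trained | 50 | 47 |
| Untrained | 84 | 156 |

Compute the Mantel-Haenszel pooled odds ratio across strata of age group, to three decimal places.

3.442

OR_MH = Σ(aᵢdᵢ/nᵢ) / Σ(bᵢcᵢ/nᵢ), where nᵢ is the stratum total.
Stratum 1 (< 40): n = 319; a·d/n = 56·165/319 = 28.9655; b·c/n = 52·46/319 = 7.4984
Stratum 2 (40–59): n = 360; a·d/n = 93·116/360 = 29.9667; b·c/n = 12·139/360 = 4.6333
Stratum 3 (≥ 60): n = 337; a·d/n = 50·156/337 = 23.1454; b·c/n = 47·84/337 = 11.7151
OR_MH = (28.9655 + 29.9667 + 23.1454) / (7.4984 + 4.6333 + 11.7151) = 82.0776 / 23.8469 = 3.44186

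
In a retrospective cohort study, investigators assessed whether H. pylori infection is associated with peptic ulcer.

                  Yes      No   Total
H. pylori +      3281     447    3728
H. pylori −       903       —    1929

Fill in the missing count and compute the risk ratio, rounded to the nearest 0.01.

1.88

The missing cell is in the unexposed row: 1929 − 903 = 1026.
So a = 3281, b = 447, c = 903, d = 1026.
RR = [a/(a+b)] / [c/(c+d)] = (3281/3728) / (903/1929) = 0.88010/0.46812 = 1.88007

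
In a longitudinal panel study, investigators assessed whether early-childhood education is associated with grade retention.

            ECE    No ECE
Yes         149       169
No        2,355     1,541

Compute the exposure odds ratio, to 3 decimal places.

Reading the table with exposure as columns: a = 149 (ECE, case), b = 2355 (ECE, non-case), c = 169 (No ECE, case), d = 1541.
OR = (a·d)/(b·c) = (149 × 1541) / (2355 × 169) = 229609 / 397995 = 0.57691
Exposure is associated with lower odds of grade retention (OR = 0.58 < 1).

0.577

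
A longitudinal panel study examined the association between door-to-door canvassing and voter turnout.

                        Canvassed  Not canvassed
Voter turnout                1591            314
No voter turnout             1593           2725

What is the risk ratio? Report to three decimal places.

Reading the table with exposure as columns: a = 1591 (Canvassed, case), b = 1593 (Canvassed, non-case), c = 314 (Not canvassed, case), d = 2725.
Risk in exposed = 1591/3184 = 0.49969; risk in unexposed = 314/3039 = 0.10332.
RR = 0.49969 / 0.10332 = 4.83613
The risk among the exposed is 4.84 times that among the unexposed.

4.836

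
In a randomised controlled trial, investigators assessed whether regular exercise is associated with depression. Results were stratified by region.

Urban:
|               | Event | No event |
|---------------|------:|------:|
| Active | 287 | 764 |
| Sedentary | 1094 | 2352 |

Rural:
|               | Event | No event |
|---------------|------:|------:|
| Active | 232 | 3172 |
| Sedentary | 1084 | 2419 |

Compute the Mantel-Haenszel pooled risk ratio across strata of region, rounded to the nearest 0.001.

0.427

RR_MH = Σ(aᵢ·n₀ᵢ/nᵢ) / Σ(cᵢ·n₁ᵢ/nᵢ), with n₁ᵢ = aᵢ+bᵢ (exposed), n₀ᵢ = cᵢ+dᵢ (unexposed), nᵢ = n₁ᵢ+n₀ᵢ.
Stratum 1 (Urban): n₁ = 1051, n₀ = 3446, n = 4497; a·n₀/n = 287·3446/4497 = 219.9248; c·n₁/n = 1094·1051/4497 = 255.6802
Stratum 2 (Rural): n₁ = 3404, n₀ = 3503, n = 6907; a·n₀/n = 232·3503/6907 = 117.6627; c·n₁/n = 1084·3404/6907 = 534.2314
RR_MH = (219.9248 + 117.6627) / (255.6802 + 534.2314) = 337.5875 / 789.9116 = 0.42737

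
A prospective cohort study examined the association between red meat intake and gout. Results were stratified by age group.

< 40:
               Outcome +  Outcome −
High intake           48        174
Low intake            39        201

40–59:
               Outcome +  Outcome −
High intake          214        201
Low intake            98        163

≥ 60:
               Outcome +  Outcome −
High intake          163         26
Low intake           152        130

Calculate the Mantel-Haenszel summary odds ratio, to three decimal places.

OR_MH = Σ(aᵢdᵢ/nᵢ) / Σ(bᵢcᵢ/nᵢ), where nᵢ is the stratum total.
Stratum 1 (< 40): n = 462; a·d/n = 48·201/462 = 20.8831; b·c/n = 174·39/462 = 14.6883
Stratum 2 (40–59): n = 676; a·d/n = 214·163/676 = 51.6006; b·c/n = 201·98/676 = 29.1391
Stratum 3 (≥ 60): n = 471; a·d/n = 163·130/471 = 44.9894; b·c/n = 26·152/471 = 8.3907
OR_MH = (20.8831 + 51.6006 + 44.9894) / (14.6883 + 29.1391 + 8.3907) = 117.4731 / 52.2180 = 2.24967

2.250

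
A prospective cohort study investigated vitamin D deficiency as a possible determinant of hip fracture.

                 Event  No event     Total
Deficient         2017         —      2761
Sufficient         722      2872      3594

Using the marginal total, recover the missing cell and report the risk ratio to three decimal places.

The missing cell is in the exposed row: 2761 − 2017 = 744.
So a = 2017, b = 744, c = 722, d = 2872.
RR = [a/(a+b)] / [c/(c+d)] = (2017/2761) / (722/3594) = 0.73053/0.20089 = 3.63647

3.636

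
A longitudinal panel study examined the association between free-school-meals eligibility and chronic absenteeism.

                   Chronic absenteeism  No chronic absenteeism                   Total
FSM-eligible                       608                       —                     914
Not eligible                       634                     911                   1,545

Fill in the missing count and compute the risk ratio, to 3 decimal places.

1.621

The missing cell is in the exposed row: 914 − 608 = 306.
So a = 608, b = 306, c = 634, d = 911.
RR = [a/(a+b)] / [c/(c+d)] = (608/914) / (634/1545) = 0.66521/0.41036 = 1.62105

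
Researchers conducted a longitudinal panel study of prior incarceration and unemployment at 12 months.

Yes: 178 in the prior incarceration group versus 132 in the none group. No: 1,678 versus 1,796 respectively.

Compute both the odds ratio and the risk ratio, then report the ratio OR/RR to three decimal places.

From the description: a = 178, b = 1678, c = 132, d = 1796.
OR = (178·1796)/(1678·132) = 319688/221496 = 1.44331
Risk in exposed = 178/1856 = 0.09591; risk in unexposed = 132/1928 = 0.06846; RR = 1.40080
OR/RR = 1.44331 / 1.40080 = 1.03035
The outcome is rare in both groups, so OR ≈ RR (ratio near 1).

1.030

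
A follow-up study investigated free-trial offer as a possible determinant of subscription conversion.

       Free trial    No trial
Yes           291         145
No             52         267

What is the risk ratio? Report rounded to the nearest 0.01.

Reading the table with exposure as columns: a = 291 (Free trial, case), b = 52 (Free trial, non-case), c = 145 (No trial, case), d = 267.
Risk in exposed = 291/343 = 0.84840; risk in unexposed = 145/412 = 0.35194.
RR = 0.84840 / 0.35194 = 2.41062
The risk among the exposed is 2.41 times that among the unexposed.

2.41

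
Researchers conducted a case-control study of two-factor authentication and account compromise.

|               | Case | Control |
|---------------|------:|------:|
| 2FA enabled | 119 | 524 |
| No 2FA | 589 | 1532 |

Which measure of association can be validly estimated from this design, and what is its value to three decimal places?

0.591

Cells: a = 119, b = 524, c = 589, d = 1532.
This is a case-control study: participants were sampled on outcome status, so risks in the source population cannot be estimated directly — relative risk is not valid here. The odds ratio is the appropriate measure.
OR = (a·d)/(b·c) = (119 × 1532) / (524 × 589) = 182308 / 308636 = 0.59069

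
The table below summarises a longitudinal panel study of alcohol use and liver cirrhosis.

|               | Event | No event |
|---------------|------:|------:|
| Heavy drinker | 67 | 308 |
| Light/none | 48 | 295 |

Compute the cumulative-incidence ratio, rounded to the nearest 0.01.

Cells: a = 67, b = 308, c = 48, d = 295.
Risk in exposed = 67/375 = 0.17867; risk in unexposed = 48/343 = 0.13994.
RR = 0.17867 / 0.13994 = 1.27672
The risk among the exposed is 1.28 times that among the unexposed.

1.28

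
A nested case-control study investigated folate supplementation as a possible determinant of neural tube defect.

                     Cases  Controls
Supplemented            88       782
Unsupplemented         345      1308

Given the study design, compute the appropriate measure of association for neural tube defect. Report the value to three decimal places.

0.427

Cells: a = 88, b = 782, c = 345, d = 1308.
This is a nested case-control study: participants were sampled on outcome status, so risks in the source population cannot be estimated directly — relative risk is not valid here. The odds ratio is the appropriate measure.
OR = (a·d)/(b·c) = (88 × 1308) / (782 × 345) = 115104 / 269790 = 0.42664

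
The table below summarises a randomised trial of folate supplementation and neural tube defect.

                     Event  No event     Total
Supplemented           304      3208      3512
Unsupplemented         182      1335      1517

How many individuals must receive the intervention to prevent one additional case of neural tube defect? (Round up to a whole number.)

30

Risk in treated group = 304/3512 = 0.08656; risk in control = 182/1517 = 0.11997.
Absolute risk reduction = 0.11997 − 0.08656 = 0.03341
NNT = 1 / ARR = 1 / 0.03341 = 29.928 → round up → 30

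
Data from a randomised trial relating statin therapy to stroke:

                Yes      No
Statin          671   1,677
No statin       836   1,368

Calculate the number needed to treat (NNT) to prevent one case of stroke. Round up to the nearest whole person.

11

Risk in treated group = 671/2348 = 0.28578; risk in control = 836/2204 = 0.37931.
Absolute risk reduction = 0.37931 − 0.28578 = 0.09354
NNT = 1 / ARR = 1 / 0.09354 = 10.691 → round up → 11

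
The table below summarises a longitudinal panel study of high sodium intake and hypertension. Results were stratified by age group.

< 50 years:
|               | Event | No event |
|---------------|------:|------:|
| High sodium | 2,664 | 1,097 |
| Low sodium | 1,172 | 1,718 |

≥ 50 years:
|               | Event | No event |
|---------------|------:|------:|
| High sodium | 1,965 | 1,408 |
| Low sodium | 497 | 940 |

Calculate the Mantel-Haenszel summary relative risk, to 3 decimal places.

RR_MH = Σ(aᵢ·n₀ᵢ/nᵢ) / Σ(cᵢ·n₁ᵢ/nᵢ), with n₁ᵢ = aᵢ+bᵢ (exposed), n₀ᵢ = cᵢ+dᵢ (unexposed), nᵢ = n₁ᵢ+n₀ᵢ.
Stratum 1 (< 50 years): n₁ = 3761, n₀ = 2890, n = 6651; a·n₀/n = 2664·2890/6651 = 1157.5643; c·n₁/n = 1172·3761/6651 = 662.7412
Stratum 2 (≥ 50 years): n₁ = 3373, n₀ = 1437, n = 4810; a·n₀/n = 1965·1437/4810 = 587.0489; c·n₁/n = 497·3373/4810 = 348.5200
RR_MH = (1157.5643 + 587.0489) / (662.7412 + 348.5200) = 1744.6131 / 1011.2612 = 1.72519

1.725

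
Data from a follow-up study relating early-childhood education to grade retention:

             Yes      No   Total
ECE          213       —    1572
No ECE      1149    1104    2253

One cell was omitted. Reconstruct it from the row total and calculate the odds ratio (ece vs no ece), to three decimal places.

0.151

The missing cell is in the exposed row: 1572 − 213 = 1359.
So a = 213, b = 1359, c = 1149, d = 1104.
OR = (a·d)/(b·c) = (213 × 1104) / (1359 × 1149) = 235152 / 1561491 = 0.15059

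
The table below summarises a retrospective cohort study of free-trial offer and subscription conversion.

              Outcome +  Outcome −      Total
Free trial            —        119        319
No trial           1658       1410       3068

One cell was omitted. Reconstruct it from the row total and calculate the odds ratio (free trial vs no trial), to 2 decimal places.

1.43

The missing cell is in the exposed row: 319 − 119 = 200.
So a = 200, b = 119, c = 1658, d = 1410.
OR = (a·d)/(b·c) = (200 × 1410) / (119 × 1658) = 282000 / 197302 = 1.42928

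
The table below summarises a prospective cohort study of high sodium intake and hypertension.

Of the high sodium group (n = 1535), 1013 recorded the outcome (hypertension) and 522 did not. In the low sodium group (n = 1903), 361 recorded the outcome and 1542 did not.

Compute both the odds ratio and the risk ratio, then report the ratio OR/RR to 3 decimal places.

From the description: a = 1013, b = 522, c = 361, d = 1542.
OR = (1013·1542)/(522·361) = 1562046/188442 = 8.28927
Risk in exposed = 1013/1535 = 0.65993; risk in unexposed = 361/1903 = 0.18970; RR = 3.47883
OR/RR = 8.28927 / 3.47883 = 2.38278
The outcome is not rare, so the OR lies further from 1 than the RR.

2.383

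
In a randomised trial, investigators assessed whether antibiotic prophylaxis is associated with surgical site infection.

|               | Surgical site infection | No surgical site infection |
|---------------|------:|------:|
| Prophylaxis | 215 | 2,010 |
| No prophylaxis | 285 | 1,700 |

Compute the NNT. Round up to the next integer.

Risk in treated group = 215/2225 = 0.09663; risk in control = 285/1985 = 0.14358.
Absolute risk reduction = 0.14358 − 0.09663 = 0.04695
NNT = 1 / ARR = 1 / 0.04695 = 21.300 → round up → 22

22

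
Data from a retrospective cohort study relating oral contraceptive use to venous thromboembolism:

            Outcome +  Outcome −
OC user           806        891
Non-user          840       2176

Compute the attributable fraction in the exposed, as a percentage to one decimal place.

41.4

Cells: a = 806, b = 891, c = 840, d = 2176.
Risk in exposed = 806/1697 = 0.47496; risk in unexposed = 840/3016 = 0.27851.
RR = 0.47496/0.27851 = 1.70532
AR% = (RR − 1)/RR × 100 = (1.70532 − 1)/1.70532 × 100 = 41.3599%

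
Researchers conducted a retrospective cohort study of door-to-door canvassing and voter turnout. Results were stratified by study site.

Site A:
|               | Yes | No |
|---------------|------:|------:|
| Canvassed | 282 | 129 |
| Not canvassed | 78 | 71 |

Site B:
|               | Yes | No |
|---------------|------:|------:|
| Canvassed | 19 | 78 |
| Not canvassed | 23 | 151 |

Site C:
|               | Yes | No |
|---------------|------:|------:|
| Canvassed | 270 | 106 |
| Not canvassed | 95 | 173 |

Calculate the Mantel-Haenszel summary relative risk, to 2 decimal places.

RR_MH = Σ(aᵢ·n₀ᵢ/nᵢ) / Σ(cᵢ·n₁ᵢ/nᵢ), with n₁ᵢ = aᵢ+bᵢ (exposed), n₀ᵢ = cᵢ+dᵢ (unexposed), nᵢ = n₁ᵢ+n₀ᵢ.
Stratum 1 (Site A): n₁ = 411, n₀ = 149, n = 560; a·n₀/n = 282·149/560 = 75.0321; c·n₁/n = 78·411/560 = 57.2464
Stratum 2 (Site B): n₁ = 97, n₀ = 174, n = 271; a·n₀/n = 19·174/271 = 12.1993; c·n₁/n = 23·97/271 = 8.2325
Stratum 3 (Site C): n₁ = 376, n₀ = 268, n = 644; a·n₀/n = 270·268/644 = 112.3602; c·n₁/n = 95·376/644 = 55.4658
RR_MH = (75.0321 + 12.1993 + 112.3602) / (57.2464 + 8.2325 + 55.4658) = 199.5917 / 120.9447 = 1.65027

1.65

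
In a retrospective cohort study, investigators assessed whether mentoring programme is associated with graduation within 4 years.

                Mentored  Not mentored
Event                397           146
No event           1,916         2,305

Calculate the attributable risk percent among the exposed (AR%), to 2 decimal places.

Reading the table with exposure as columns: a = 397 (Mentored, case), b = 1916 (Mentored, non-case), c = 146 (Not mentored, case), d = 2305.
Risk in exposed = 397/2313 = 0.17164; risk in unexposed = 146/2451 = 0.05957.
RR = 0.17164/0.05957 = 2.88141
AR% = (RR − 1)/RR × 100 = (2.88141 − 1)/2.88141 × 100 = 65.2948%

65.29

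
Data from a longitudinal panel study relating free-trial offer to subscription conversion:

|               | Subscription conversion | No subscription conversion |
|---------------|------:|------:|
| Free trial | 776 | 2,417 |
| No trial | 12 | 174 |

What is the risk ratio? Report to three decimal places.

3.767

Cells: a = 776, b = 2417, c = 12, d = 174.
Risk in exposed = 776/3193 = 0.24303; risk in unexposed = 12/186 = 0.06452.
RR = 0.24303 / 0.06452 = 3.76699
The risk among the exposed is 3.77 times that among the unexposed.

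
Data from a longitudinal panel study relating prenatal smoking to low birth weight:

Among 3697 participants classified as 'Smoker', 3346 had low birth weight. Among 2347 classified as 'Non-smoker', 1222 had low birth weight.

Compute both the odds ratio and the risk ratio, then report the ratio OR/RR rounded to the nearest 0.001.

5.049

From the description: a = 3346, b = 351, c = 1222, d = 1125.
OR = (3346·1125)/(351·1222) = 3764250/428922 = 8.77607
Risk in exposed = 3346/3697 = 0.90506; risk in unexposed = 1222/2347 = 0.52066; RR = 1.73827
OR/RR = 8.77607 / 1.73827 = 5.04873
The outcome is not rare, so the OR lies further from 1 than the RR.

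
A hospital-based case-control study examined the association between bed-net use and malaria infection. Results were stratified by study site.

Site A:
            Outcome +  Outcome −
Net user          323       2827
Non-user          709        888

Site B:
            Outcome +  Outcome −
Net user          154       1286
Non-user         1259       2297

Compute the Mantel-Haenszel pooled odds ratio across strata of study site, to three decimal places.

0.176

OR_MH = Σ(aᵢdᵢ/nᵢ) / Σ(bᵢcᵢ/nᵢ), where nᵢ is the stratum total.
Stratum 1 (Site A): n = 4747; a·d/n = 323·888/4747 = 60.4222; b·c/n = 2827·709/4747 = 422.2336
Stratum 2 (Site B): n = 4996; a·d/n = 154·2297/4996 = 70.8042; b·c/n = 1286·1259/4996 = 324.0741
OR_MH = (60.4222 + 70.8042) / (422.2336 + 324.0741) = 131.2264 / 746.3077 = 0.17583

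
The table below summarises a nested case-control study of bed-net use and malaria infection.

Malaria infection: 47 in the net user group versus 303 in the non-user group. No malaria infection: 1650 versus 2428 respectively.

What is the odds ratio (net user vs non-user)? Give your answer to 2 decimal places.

0.23

From the description: a = 47, b = 1650, c = 303, d = 2428.
OR = (a·d)/(b·c) = (47 × 2428) / (1650 × 303) = 114116 / 499950 = 0.22825
Exposure is associated with lower odds of malaria infection (OR = 0.23 < 1).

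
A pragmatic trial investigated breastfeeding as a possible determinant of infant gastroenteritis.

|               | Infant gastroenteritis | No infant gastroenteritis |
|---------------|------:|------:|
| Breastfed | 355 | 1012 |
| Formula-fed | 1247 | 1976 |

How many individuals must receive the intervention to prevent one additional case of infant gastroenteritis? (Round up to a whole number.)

8

Risk in treated group = 355/1367 = 0.25969; risk in control = 1247/3223 = 0.38691.
Absolute risk reduction = 0.38691 − 0.25969 = 0.12721
NNT = 1 / ARR = 1 / 0.12721 = 7.861 → round up → 8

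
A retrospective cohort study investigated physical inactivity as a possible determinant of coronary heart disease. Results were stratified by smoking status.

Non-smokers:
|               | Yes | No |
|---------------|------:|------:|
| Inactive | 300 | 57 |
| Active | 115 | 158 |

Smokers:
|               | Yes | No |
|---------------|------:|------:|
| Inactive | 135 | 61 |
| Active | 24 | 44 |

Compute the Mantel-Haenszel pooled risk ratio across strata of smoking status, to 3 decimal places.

1.986

RR_MH = Σ(aᵢ·n₀ᵢ/nᵢ) / Σ(cᵢ·n₁ᵢ/nᵢ), with n₁ᵢ = aᵢ+bᵢ (exposed), n₀ᵢ = cᵢ+dᵢ (unexposed), nᵢ = n₁ᵢ+n₀ᵢ.
Stratum 1 (Non-smokers): n₁ = 357, n₀ = 273, n = 630; a·n₀/n = 300·273/630 = 130.0000; c·n₁/n = 115·357/630 = 65.1667
Stratum 2 (Smokers): n₁ = 196, n₀ = 68, n = 264; a·n₀/n = 135·68/264 = 34.7727; c·n₁/n = 24·196/264 = 17.8182
RR_MH = (130.0000 + 34.7727) / (65.1667 + 17.8182) = 164.7727 / 82.9848 = 1.98558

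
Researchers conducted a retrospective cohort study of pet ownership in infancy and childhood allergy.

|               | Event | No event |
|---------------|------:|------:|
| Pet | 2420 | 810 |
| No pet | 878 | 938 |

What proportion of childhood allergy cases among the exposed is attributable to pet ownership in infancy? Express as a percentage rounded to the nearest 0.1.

Cells: a = 2420, b = 810, c = 878, d = 938.
Risk in exposed = 2420/3230 = 0.74923; risk in unexposed = 878/1816 = 0.48348.
RR = 0.74923/0.48348 = 1.54965
AR% = (RR − 1)/RR × 100 = (1.54965 − 1)/1.54965 × 100 = 35.4694%

35.5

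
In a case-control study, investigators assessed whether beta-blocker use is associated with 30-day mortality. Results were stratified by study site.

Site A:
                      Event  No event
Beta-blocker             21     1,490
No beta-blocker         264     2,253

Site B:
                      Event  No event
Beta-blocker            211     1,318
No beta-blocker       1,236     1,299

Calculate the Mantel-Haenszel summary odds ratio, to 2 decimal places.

0.16

OR_MH = Σ(aᵢdᵢ/nᵢ) / Σ(bᵢcᵢ/nᵢ), where nᵢ is the stratum total.
Stratum 1 (Site A): n = 4028; a·d/n = 21·2253/4028 = 11.7460; b·c/n = 1490·264/4028 = 97.6564
Stratum 2 (Site B): n = 4064; a·d/n = 211·1299/4064 = 67.4432; b·c/n = 1318·1236/4064 = 400.8484
OR_MH = (11.7460 + 67.4432) / (97.6564 + 400.8484) = 79.1892 / 498.5048 = 0.15885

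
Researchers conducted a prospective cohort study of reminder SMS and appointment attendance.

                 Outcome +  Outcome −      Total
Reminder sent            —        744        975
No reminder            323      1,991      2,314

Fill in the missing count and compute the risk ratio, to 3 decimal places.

1.697

The missing cell is in the exposed row: 975 − 744 = 231.
So a = 231, b = 744, c = 323, d = 1991.
RR = [a/(a+b)] / [c/(c+d)] = (231/975) / (323/2314) = 0.23692/0.13959 = 1.69734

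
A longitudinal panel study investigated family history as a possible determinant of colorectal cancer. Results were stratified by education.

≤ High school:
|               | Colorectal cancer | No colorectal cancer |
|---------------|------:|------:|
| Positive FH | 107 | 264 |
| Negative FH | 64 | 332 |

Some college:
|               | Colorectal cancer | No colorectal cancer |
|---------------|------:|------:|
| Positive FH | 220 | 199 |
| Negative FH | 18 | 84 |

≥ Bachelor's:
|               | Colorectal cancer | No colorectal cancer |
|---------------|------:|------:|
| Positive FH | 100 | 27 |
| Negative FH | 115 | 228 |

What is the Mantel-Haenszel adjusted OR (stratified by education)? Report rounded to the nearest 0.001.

3.669

OR_MH = Σ(aᵢdᵢ/nᵢ) / Σ(bᵢcᵢ/nᵢ), where nᵢ is the stratum total.
Stratum 1 (≤ High school): n = 767; a·d/n = 107·332/767 = 46.3155; b·c/n = 264·64/767 = 22.0287
Stratum 2 (Some college): n = 521; a·d/n = 220·84/521 = 35.4702; b·c/n = 199·18/521 = 6.8752
Stratum 3 (≥ Bachelor's): n = 470; a·d/n = 100·228/470 = 48.5106; b·c/n = 27·115/470 = 6.6064
OR_MH = (46.3155 + 35.4702 + 48.5106) / (22.0287 + 6.8752 + 6.6064) = 130.2964 / 35.5103 = 3.66926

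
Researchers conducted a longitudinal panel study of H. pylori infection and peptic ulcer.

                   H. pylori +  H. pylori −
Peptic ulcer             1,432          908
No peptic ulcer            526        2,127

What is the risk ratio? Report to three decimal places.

2.445

Reading the table with exposure as columns: a = 1432 (H. pylori +, case), b = 526 (H. pylori +, non-case), c = 908 (H. pylori −, case), d = 2127.
Risk in exposed = 1432/1958 = 0.73136; risk in unexposed = 908/3035 = 0.29918.
RR = 0.73136 / 0.29918 = 2.44457
The risk among the exposed is 2.44 times that among the unexposed.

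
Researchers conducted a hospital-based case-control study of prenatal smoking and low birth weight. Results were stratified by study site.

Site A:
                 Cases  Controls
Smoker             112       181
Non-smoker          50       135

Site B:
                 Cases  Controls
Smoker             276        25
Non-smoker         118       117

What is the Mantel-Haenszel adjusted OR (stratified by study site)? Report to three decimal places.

3.760

OR_MH = Σ(aᵢdᵢ/nᵢ) / Σ(bᵢcᵢ/nᵢ), where nᵢ is the stratum total.
Stratum 1 (Site A): n = 478; a·d/n = 112·135/478 = 31.6318; b·c/n = 181·50/478 = 18.9331
Stratum 2 (Site B): n = 536; a·d/n = 276·117/536 = 60.2463; b·c/n = 25·118/536 = 5.5037
OR_MH = (31.6318 + 60.2463) / (18.9331 + 5.5037) = 91.8781 / 24.4368 = 3.75983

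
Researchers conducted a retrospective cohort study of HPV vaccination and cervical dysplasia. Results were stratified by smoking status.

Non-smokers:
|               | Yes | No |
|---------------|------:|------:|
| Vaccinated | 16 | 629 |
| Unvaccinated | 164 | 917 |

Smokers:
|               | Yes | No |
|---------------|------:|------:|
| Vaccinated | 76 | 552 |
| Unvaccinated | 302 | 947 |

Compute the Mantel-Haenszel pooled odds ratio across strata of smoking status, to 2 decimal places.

0.32

OR_MH = Σ(aᵢdᵢ/nᵢ) / Σ(bᵢcᵢ/nᵢ), where nᵢ is the stratum total.
Stratum 1 (Non-smokers): n = 1726; a·d/n = 16·917/1726 = 8.5006; b·c/n = 629·164/1726 = 59.7659
Stratum 2 (Smokers): n = 1877; a·d/n = 76·947/1877 = 38.3442; b·c/n = 552·302/1877 = 88.8141
OR_MH = (8.5006 + 38.3442) / (59.7659 + 88.8141) = 46.8447 / 148.5800 = 0.31528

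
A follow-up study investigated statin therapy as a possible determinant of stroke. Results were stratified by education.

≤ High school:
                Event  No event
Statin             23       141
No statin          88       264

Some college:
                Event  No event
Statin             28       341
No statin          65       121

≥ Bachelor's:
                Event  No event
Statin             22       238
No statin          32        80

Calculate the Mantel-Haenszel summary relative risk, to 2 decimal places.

0.34

RR_MH = Σ(aᵢ·n₀ᵢ/nᵢ) / Σ(cᵢ·n₁ᵢ/nᵢ), with n₁ᵢ = aᵢ+bᵢ (exposed), n₀ᵢ = cᵢ+dᵢ (unexposed), nᵢ = n₁ᵢ+n₀ᵢ.
Stratum 1 (≤ High school): n₁ = 164, n₀ = 352, n = 516; a·n₀/n = 23·352/516 = 15.6899; c·n₁/n = 88·164/516 = 27.9690
Stratum 2 (Some college): n₁ = 369, n₀ = 186, n = 555; a·n₀/n = 28·186/555 = 9.3838; c·n₁/n = 65·369/555 = 43.2162
Stratum 3 (≥ Bachelor's): n₁ = 260, n₀ = 112, n = 372; a·n₀/n = 22·112/372 = 6.6237; c·n₁/n = 32·260/372 = 22.3656
RR_MH = (15.6899 + 9.3838 + 6.6237) / (27.9690 + 43.2162 + 22.3656) = 31.6974 / 93.5508 = 0.33883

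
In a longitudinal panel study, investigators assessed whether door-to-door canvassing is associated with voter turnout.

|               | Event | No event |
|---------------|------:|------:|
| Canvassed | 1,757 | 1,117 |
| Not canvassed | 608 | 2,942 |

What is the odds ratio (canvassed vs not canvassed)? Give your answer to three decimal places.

7.611

Cells: a = 1757, b = 1117, c = 608, d = 2942.
OR = (a·d)/(b·c) = (1757 × 2942) / (1117 × 608) = 5169094 / 679136 = 7.61128
The odds of voter turnout are about 7.61 times as high in the canvassed group.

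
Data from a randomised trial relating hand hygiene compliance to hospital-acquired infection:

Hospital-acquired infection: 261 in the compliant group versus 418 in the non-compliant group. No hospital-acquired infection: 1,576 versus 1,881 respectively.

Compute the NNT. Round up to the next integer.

26

Risk in treated group = 261/1837 = 0.14208; risk in control = 418/2299 = 0.18182.
Absolute risk reduction = 0.18182 − 0.14208 = 0.03974
NNT = 1 / ARR = 1 / 0.03974 = 25.164 → round up → 26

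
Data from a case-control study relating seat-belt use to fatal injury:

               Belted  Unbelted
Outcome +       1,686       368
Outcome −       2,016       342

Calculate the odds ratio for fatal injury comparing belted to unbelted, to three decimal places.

Reading the table with exposure as columns: a = 1686 (Belted, case), b = 2016 (Belted, non-case), c = 368 (Unbelted, case), d = 342.
OR = (a·d)/(b·c) = (1686 × 342) / (2016 × 368) = 576612 / 741888 = 0.77722
Exposure is associated with lower odds of fatal injury (OR = 0.78 < 1).

0.777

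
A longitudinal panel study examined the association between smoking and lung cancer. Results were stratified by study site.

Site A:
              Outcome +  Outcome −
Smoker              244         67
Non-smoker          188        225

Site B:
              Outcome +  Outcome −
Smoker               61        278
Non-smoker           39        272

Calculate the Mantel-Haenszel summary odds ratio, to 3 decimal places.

2.974

OR_MH = Σ(aᵢdᵢ/nᵢ) / Σ(bᵢcᵢ/nᵢ), where nᵢ is the stratum total.
Stratum 1 (Site A): n = 724; a·d/n = 244·225/724 = 75.8287; b·c/n = 67·188/724 = 17.3978
Stratum 2 (Site B): n = 650; a·d/n = 61·272/650 = 25.5262; b·c/n = 278·39/650 = 16.6800
OR_MH = (75.8287 + 25.5262) / (17.3978 + 16.6800) = 101.3549 / 34.0778 = 2.97422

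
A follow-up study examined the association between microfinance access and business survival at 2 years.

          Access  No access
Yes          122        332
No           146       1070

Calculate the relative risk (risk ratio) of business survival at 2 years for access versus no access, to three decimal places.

Reading the table with exposure as columns: a = 122 (Access, case), b = 146 (Access, non-case), c = 332 (No access, case), d = 1070.
Risk in exposed = 122/268 = 0.45522; risk in unexposed = 332/1402 = 0.23680.
RR = 0.45522 / 0.23680 = 1.92236
The risk among the exposed is 1.92 times that among the unexposed.

1.922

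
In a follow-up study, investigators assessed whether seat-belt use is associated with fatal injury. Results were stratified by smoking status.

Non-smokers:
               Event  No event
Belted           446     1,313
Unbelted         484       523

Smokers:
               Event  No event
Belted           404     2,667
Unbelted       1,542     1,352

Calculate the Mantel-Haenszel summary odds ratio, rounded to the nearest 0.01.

OR_MH = Σ(aᵢdᵢ/nᵢ) / Σ(bᵢcᵢ/nᵢ), where nᵢ is the stratum total.
Stratum 1 (Non-smokers): n = 2766; a·d/n = 446·523/2766 = 84.3304; b·c/n = 1313·484/2766 = 229.7513
Stratum 2 (Smokers): n = 5965; a·d/n = 404·1352/5965 = 91.5688; b·c/n = 2667·1542/5965 = 689.4407
OR_MH = (84.3304 + 91.5688) / (229.7513 + 689.4407) = 175.8993 / 919.1920 = 0.19136

0.19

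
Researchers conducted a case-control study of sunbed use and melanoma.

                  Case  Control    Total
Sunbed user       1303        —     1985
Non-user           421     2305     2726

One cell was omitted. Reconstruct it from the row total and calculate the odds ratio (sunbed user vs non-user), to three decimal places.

The missing cell is in the exposed row: 1985 − 1303 = 682.
So a = 1303, b = 682, c = 421, d = 2305.
OR = (a·d)/(b·c) = (1303 × 2305) / (682 × 421) = 3003415 / 287122 = 10.46041

10.460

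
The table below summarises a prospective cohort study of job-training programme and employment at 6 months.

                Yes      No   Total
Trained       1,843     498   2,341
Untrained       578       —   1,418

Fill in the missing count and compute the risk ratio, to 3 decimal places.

1.931

The missing cell is in the unexposed row: 1418 − 578 = 840.
So a = 1843, b = 498, c = 578, d = 840.
RR = [a/(a+b)] / [c/(c+d)] = (1843/2341) / (578/1418) = 0.78727/0.40762 = 1.93140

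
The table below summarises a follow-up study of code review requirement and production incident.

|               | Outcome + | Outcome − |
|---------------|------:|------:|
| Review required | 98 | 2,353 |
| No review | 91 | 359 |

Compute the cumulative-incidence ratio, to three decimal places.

0.198

Cells: a = 98, b = 2353, c = 91, d = 359.
Risk in exposed = 98/2451 = 0.03998; risk in unexposed = 91/450 = 0.20222.
RR = 0.03998 / 0.20222 = 0.19772
The risk is 80% lower among the exposed than among the unexposed.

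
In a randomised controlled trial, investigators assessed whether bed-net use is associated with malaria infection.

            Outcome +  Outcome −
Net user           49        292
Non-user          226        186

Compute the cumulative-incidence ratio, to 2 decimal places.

0.26

Cells: a = 49, b = 292, c = 226, d = 186.
Risk in exposed = 49/341 = 0.14370; risk in unexposed = 226/412 = 0.54854.
RR = 0.14370 / 0.54854 = 0.26196
The risk is 74% lower among the exposed than among the unexposed.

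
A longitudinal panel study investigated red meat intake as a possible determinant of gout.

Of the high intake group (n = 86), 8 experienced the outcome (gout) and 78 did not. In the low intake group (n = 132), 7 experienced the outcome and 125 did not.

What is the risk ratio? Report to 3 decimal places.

1.754

From the description: a = 8, b = 78, c = 7, d = 125.
Risk in exposed = 8/86 = 0.09302; risk in unexposed = 7/132 = 0.05303.
RR = 0.09302 / 0.05303 = 1.75415
The risk among the exposed is 1.75 times that among the unexposed.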